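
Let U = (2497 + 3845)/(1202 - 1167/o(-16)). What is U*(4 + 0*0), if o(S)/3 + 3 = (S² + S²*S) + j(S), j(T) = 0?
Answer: 97489224/4619675 ≈ 21.103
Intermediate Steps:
o(S) = -9 + 3*S² + 3*S³ (o(S) = -9 + 3*((S² + S²*S) + 0) = -9 + 3*((S² + S³) + 0) = -9 + 3*(S² + S³) = -9 + (3*S² + 3*S³) = -9 + 3*S² + 3*S³)
U = 24372306/4619675 (U = (2497 + 3845)/(1202 - 1167/(-9 + 3*(-16)² + 3*(-16)³)) = 6342/(1202 - 1167/(-9 + 3*256 + 3*(-4096))) = 6342/(1202 - 1167/(-9 + 768 - 12288)) = 6342/(1202 - 1167/(-11529)) = 6342/(1202 - 1167*(-1/11529)) = 6342/(1202 + 389/3843) = 6342/(4619675/3843) = 6342*(3843/4619675) = 24372306/4619675 ≈ 5.2758)
U*(4 + 0*0) = 24372306*(4 + 0*0)/4619675 = 24372306*(4 + 0)/4619675 = (24372306/4619675)*4 = 97489224/4619675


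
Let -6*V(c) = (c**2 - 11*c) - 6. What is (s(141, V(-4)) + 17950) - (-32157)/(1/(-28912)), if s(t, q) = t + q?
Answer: -929705102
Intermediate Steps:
V(c) = 1 - c**2/6 + 11*c/6 (V(c) = -((c**2 - 11*c) - 6)/6 = -(-6 + c**2 - 11*c)/6 = 1 - c**2/6 + 11*c/6)
s(t, q) = q + t
(s(141, V(-4)) + 17950) - (-32157)/(1/(-28912)) = (((1 - 1/6*(-4)**2 + (11/6)*(-4)) + 141) + 17950) - (-32157)/(1/(-28912)) = (((1 - 1/6*16 - 22/3) + 141) + 17950) - (-32157)/(-1/28912) = (((1 - 8/3 - 22/3) + 141) + 17950) - (-32157)*(-28912) = ((-9 + 141) + 17950) - 1*929723184 = (132 + 17950) - 929723184 = 18082 - 929723184 = -929705102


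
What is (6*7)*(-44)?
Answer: -1848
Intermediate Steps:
(6*7)*(-44) = 42*(-44) = -1848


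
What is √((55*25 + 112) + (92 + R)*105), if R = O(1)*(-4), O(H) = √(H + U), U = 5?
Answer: √(11147 - 420*√6) ≈ 100.59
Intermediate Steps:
O(H) = √(5 + H) (O(H) = √(H + 5) = √(5 + H))
R = -4*√6 (R = √(5 + 1)*(-4) = √6*(-4) = -4*√6 ≈ -9.7980)
√((55*25 + 112) + (92 + R)*105) = √((55*25 + 112) + (92 - 4*√6)*105) = √((1375 + 112) + (9660 - 420*√6)) = √(1487 + (9660 - 420*√6)) = √(11147 - 420*√6)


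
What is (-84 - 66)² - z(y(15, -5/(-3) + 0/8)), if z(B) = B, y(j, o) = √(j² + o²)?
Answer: 22500 - 5*√82/3 ≈ 22485.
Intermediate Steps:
(-84 - 66)² - z(y(15, -5/(-3) + 0/8)) = (-84 - 66)² - √(15² + (-5/(-3) + 0/8)²) = (-150)² - √(225 + (-5*(-⅓) + 0*(⅛))²) = 22500 - √(225 + (5/3 + 0)²) = 22500 - √(225 + (5/3)²) = 22500 - √(225 + 25/9) = 22500 - √(2050/9) = 22500 - 5*√82/3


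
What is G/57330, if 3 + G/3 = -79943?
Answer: -39973/9555 ≈ -4.1835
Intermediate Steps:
G = -239838 (G = -9 + 3*(-79943) = -9 - 239829 = -239838)
G/57330 = -239838/57330 = -239838*1/57330 = -39973/9555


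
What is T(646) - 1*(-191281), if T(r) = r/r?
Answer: 191282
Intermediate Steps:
T(r) = 1
T(646) - 1*(-191281) = 1 - 1*(-191281) = 1 + 191281 = 191282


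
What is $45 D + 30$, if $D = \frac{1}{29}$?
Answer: $\frac{915}{29} \approx 31.552$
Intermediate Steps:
$D = \frac{1}{29} \approx 0.034483$
$45 D + 30 = 45 \cdot \frac{1}{29} + 30 = \frac{45}{29} + 30 = \frac{915}{29}$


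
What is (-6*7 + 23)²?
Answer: 361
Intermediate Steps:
(-6*7 + 23)² = (-42 + 23)² = (-19)² = 361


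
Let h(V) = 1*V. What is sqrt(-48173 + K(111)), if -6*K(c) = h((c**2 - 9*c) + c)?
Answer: I*sqrt(200314)/2 ≈ 223.78*I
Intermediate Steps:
h(V) = V
K(c) = -c**2/6 + 4*c/3 (K(c) = -((c**2 - 9*c) + c)/6 = -(c**2 - 8*c)/6 = -c**2/6 + 4*c/3)
sqrt(-48173 + K(111)) = sqrt(-48173 + (1/6)*111*(8 - 1*111)) = sqrt(-48173 + (1/6)*111*(8 - 111)) = sqrt(-48173 + (1/6)*111*(-103)) = sqrt(-48173 - 3811/2) = sqrt(-100157/2) = I*sqrt(200314)/2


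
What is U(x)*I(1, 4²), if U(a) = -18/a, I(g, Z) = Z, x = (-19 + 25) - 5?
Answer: -288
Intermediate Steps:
x = 1 (x = 6 - 5 = 1)
U(x)*I(1, 4²) = -18/1*4² = -18*1*16 = -18*16 = -288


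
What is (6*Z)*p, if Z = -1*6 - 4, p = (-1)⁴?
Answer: -60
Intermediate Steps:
p = 1
Z = -10 (Z = -6 - 4 = -10)
(6*Z)*p = (6*(-10))*1 = -60*1 = -60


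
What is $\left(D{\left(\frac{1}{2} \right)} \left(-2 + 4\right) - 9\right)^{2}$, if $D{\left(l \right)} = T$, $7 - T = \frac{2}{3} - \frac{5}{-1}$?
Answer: $\frac{361}{9} \approx 40.111$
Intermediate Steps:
$T = \frac{4}{3}$ ($T = 7 - \left(\frac{2}{3} - \frac{5}{-1}\right) = 7 - \left(2 \cdot \frac{1}{3} - -5\right) = 7 - \left(\frac{2}{3} + 5\right) = 7 - \frac{17}{3} = \frac{4}{3} \approx 1.3333$)
$D{\left(l \right)} = \frac{4}{3}$
$\left(D{\left(\frac{1}{2} \right)} \left(-2 + 4\right) - 9\right)^{2} = \left(\frac{4 \left(-2 + 4\right)}{3} - 9\right)^{2} = \left(\frac{4}{3} \cdot 2 - 9\right)^{2} = \left(\frac{8}{3} - 9\right)^{2} = \left(- \frac{19}{3}\right)^{2} = \frac{361}{9}$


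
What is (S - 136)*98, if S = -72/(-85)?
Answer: -1125824/85 ≈ -13245.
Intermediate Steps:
S = 72/85 (S = -72*(-1/85) = 72/85 ≈ 0.84706)
(S - 136)*98 = (72/85 - 136)*98 = -11488/85*98 = -1125824/85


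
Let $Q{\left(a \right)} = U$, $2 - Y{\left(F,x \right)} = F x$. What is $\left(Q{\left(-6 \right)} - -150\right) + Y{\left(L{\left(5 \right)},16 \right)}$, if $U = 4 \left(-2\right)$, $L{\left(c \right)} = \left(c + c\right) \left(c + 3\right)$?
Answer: $-1136$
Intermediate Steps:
$L{\left(c \right)} = 2 c \left(3 + c\right)$
$Y{\left(F,x \right)} = 2 - F x$
$U = -8$
$Q{\left(a \right)} = -8$
$\left(Q{\left(-6 \right)} - -150\right) + Y{\left(L{\left(5 \right)},16 \right)} = \left(-8 - -150\right) + \left(2 - 2 \cdot 5 \left(3 + 5\right) 16\right) = \left(-8 + 150\right) + \left(2 - 2 \cdot 5 \cdot 8 \cdot 16\right) = 142 + \left(2 - 80 \cdot 16\right) = 142 + \left(2 - 1280\right) = 142 - 1278 = -1136$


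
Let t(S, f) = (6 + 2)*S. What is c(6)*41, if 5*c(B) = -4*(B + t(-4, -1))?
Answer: 4264/5 ≈ 852.80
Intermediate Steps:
t(S, f) = 8*S
c(B) = 128/5 - 4*B/5 (c(B) = (-4*(B + 8*(-4)))/5 = (-4*(B - 32))/5 = (-4*(-32 + B))/5 = (128 - 4*B)/5 = 128/5 - 4*B/5)
c(6)*41 = (128/5 - ⅘*6)*41 = (128/5 - 24/5)*41 = (104/5)*41 = 4264/5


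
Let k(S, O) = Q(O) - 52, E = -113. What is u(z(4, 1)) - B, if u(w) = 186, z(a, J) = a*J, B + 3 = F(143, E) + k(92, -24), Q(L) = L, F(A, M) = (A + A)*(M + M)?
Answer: 64901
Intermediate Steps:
F(A, M) = 4*A*M (F(A, M) = (2*A)*(2*M) = 4*A*M)
k(S, O) = -52 + O (k(S, O) = O - 52 = -52 + O)
B = -64715 (B = -3 + (4*143*(-113) + (-52 - 24)) = -3 + (-64636 - 76) = -3 - 64712 = -64715)
z(a, J) = J*a
u(z(4, 1)) - B = 186 - 1*(-64715) = 186 + 64715 = 64901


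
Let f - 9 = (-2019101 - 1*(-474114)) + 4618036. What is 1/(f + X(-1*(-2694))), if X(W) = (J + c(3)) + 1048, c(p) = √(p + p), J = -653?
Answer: 3073453/9446113343203 - √6/9446113343203 ≈ 3.2537e-7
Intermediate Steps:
c(p) = √2*√p (c(p) = √(2*p) = √2*√p)
X(W) = 395 + √6 (X(W) = (-653 + √2*√3) + 1048 = (-653 + √6) + 1048 = 395 + √6)
f = 3073058 (f = 9 + ((-2019101 - 1*(-474114)) + 4618036) = 9 + ((-2019101 + 474114) + 4618036) = 9 + (-1544987 + 4618036) = 9 + 3073049 = 3073058)
1/(f + X(-1*(-2694))) = 1/(3073058 + (395 + √6)) = 1/(3073453 + √6)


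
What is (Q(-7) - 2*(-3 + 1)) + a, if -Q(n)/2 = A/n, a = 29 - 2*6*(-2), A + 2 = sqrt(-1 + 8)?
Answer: 395/7 + 2*sqrt(7)/7 ≈ 57.185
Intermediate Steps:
A = -2 + sqrt(7) (A = -2 + sqrt(-1 + 8) = -2 + sqrt(7) ≈ 0.64575)
a = 53 (a = 29 - 12*(-2) = 29 + 24 = 53)
Q(n) = -2*(-2 + sqrt(7))/n
(Q(-7) - 2*(-3 + 1)) + a = (2*(2 - sqrt(7))/(-7) - 2*(-3 + 1)) + 53 = (2*(-1/7)*(2 - sqrt(7)) - 2*(-2)) + 53 = ((-4/7 + 2*sqrt(7)/7) + 4) + 53 = (24/7 + 2*sqrt(7)/7) + 53 = 395/7 + 2*sqrt(7)/7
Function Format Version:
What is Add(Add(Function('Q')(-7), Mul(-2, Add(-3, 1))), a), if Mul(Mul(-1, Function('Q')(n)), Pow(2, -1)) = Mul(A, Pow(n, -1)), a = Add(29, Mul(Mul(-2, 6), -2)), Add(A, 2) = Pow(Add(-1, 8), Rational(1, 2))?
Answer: Add(Rational(395, 7), Mul(Rational(2, 7), Pow(7, Rational(1, 2)))) ≈ 57.185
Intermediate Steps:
A = Add(-2, Pow(7, Rational(1, 2))) (A = Add(-2, Pow(Add(-1, 8), Rational(1, 2))) = Add(-2, Pow(7, Rational(1, 2))) ≈ 0.64575)
a = 53 (a = Add(29, Mul(-12, -2)) = Add(29, 24) = 53)
Function('Q')(n) = Mul(-2, Pow(n, -1), Add(-2, Pow(7, Rational(1, 2)))) (Function('Q')(n) = Mul(-2, Mul(Add(-2, Pow(7, Rational(1, 2))), Pow(n, -1))) = Mul(-2, Mul(Pow(n, -1), Add(-2, Pow(7, Rational(1, 2))))) = Mul(-2, Pow(n, -1), Add(-2, Pow(7, Rational(1, 2)))))
Add(Add(Function('Q')(-7), Mul(-2, Add(-3, 1))), a) = Add(Add(Mul(2, Pow(-7, -1), Add(2, Mul(-1, Pow(7, Rational(1, 2))))), Mul(-2, Add(-3, 1))), 53) = Add(Add(Mul(2, Rational(-1, 7), Add(2, Mul(-1, Pow(7, Rational(1, 2))))), Mul(-2, -2)), 53) = Add(Add(Add(Rational(-4, 7), Mul(Rational(2, 7), Pow(7, Rational(1, 2)))), 4), 53) = Add(Add(Rational(24, 7), Mul(Rational(2, 7), Pow(7, Rational(1, 2)))), 53) = Add(Rational(395, 7), Mul(Rational(2, 7), Pow(7, Rational(1, 2))))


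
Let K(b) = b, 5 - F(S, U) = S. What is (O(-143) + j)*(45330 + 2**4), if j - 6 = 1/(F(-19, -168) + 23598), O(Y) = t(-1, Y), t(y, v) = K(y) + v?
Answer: -73910238955/11811 ≈ -6.2577e+6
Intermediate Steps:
F(S, U) = 5 - S
t(y, v) = v + y (t(y, v) = y + v = v + y)
O(Y) = -1 + Y (O(Y) = Y - 1 = -1 + Y)
j = 141733/23622 (j = 6 + 1/((5 - 1*(-19)) + 23598) = 6 + 1/((5 + 19) + 23598) = 6 + 1/(24 + 23598) = 6 + 1/23622 = 141733/23622 ≈ 6.0000)
(O(-143) + j)*(45330 + 2**4) = ((-1 - 143) + 141733/23622)*(45330 + 2**4) = (-144 + 141733/23622)*(45330 + 16) = -3259835/23622*45346 = -73910238955/11811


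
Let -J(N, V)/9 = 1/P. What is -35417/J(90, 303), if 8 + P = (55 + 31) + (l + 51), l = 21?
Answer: 1770850/3 ≈ 5.9028e+5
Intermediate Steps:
P = 150 (P = -8 + ((55 + 31) + (21 + 51)) = -8 + (86 + 72) = -8 + 158 = 150)
J(N, V) = -3/50 (J(N, V) = -9/150 = -9*1/150 = -3/50)
-35417/J(90, 303) = -35417/(-3/50) = -35417*(-50/3) = 1770850/3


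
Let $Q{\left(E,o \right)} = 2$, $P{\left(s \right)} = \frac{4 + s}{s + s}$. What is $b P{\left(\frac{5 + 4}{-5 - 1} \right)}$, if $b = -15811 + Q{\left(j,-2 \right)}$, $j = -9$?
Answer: $\frac{79045}{6} \approx 13174.0$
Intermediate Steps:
$P{\left(s \right)} = \frac{4 + s}{2 s}$
$b = -15809$ ($b = -15811 + 2 = -15809$)
$b P{\left(\frac{5 + 4}{-5 - 1} \right)} = - 15809 \frac{4 + \frac{5 + 4}{-5 - 1}}{2 \frac{5 + 4}{-5 - 1}} = - 15809 \frac{4 + \frac{9}{-6}}{2 \frac{9}{-6}} = - 15809 \frac{4 + 9 \left(- \frac{1}{6}\right)}{2 \cdot 9 \left(- \frac{1}{6}\right)} = - 15809 \frac{4 - \frac{3}{2}}{2 \left(- \frac{3}{2}\right)} = - 15809 \cdot \frac{1}{2} \left(- \frac{2}{3}\right) \frac{5}{2} = \left(-15809\right) \left(- \frac{5}{6}\right) = \frac{79045}{6}$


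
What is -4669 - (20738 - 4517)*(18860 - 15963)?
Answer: -46996906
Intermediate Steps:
-4669 - (20738 - 4517)*(18860 - 15963) = -4669 - 16221*2897 = -4669 - 1*46992237 = -4669 - 46992237 = -46996906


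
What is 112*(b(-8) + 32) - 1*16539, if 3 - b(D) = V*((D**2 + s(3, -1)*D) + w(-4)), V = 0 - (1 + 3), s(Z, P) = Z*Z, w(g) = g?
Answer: -17995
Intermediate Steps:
s(Z, P) = Z**2
V = -4 (V = 0 - 1*4 = 0 - 4 = -4)
b(D) = -13 + 4*D**2 + 36*D (b(D) = 3 - (-4)*((D**2 + 3**2*D) - 4) = 3 - (-4)*((D**2 + 9*D) - 4) = 3 - (-4)*(-4 + D**2 + 9*D) = 3 - (16 - 36*D - 4*D**2) = 3 + (-16 + 4*D**2 + 36*D) = -13 + 4*D**2 + 36*D)
112*(b(-8) + 32) - 1*16539 = 112*((-13 + 4*(-8)**2 + 36*(-8)) + 32) - 1*16539 = 112*((-13 + 4*64 - 288) + 32) - 16539 = 112*((-13 + 256 - 288) + 32) - 16539 = 112*(-45 + 32) - 16539 = 112*(-13) - 16539 = -1456 - 16539 = -17995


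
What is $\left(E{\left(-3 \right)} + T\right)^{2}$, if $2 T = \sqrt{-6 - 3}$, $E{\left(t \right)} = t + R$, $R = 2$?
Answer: $\frac{\left(-2 + 3 i\right)^{2}}{4} \approx -1.25 - 3.0 i$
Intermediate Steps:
$E{\left(t \right)} = 2 + t$ ($E{\left(t \right)} = t + 2 = 2 + t$)
$T = \frac{3 i}{2}$ ($T = \frac{\sqrt{-6 - 3}}{2} = \frac{\sqrt{-9}}{2} = \frac{3 i}{2} \approx 1.5 i$)
$\left(E{\left(-3 \right)} + T\right)^{2} = \left(\left(2 - 3\right) + \frac{3 i}{2}\right)^{2} = \left(-1 + \frac{3 i}{2}\right)^{2}$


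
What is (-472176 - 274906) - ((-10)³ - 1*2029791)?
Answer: 1283709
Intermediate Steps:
(-472176 - 274906) - ((-10)³ - 1*2029791) = -747082 - (-1000 - 2029791) = -747082 - 1*(-2030791) = -747082 + 2030791 = 1283709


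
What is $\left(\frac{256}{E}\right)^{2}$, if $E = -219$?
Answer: $\frac{65536}{47961} \approx 1.3664$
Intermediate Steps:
$\left(\frac{256}{E}\right)^{2} = \left(\frac{256}{-219}\right)^{2} = \left(256 \left(- \frac{1}{219}\right)\right)^{2} = \left(- \frac{256}{219}\right)^{2} = \frac{65536}{47961}$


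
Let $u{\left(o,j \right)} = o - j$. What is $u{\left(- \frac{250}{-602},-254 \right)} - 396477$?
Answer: $- \frac{119262998}{301} \approx -3.9622 \cdot 10^{5}$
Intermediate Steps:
$u{\left(- \frac{250}{-602},-254 \right)} - 396477 = \left(- \frac{250}{-602} - -254\right) - 396477 = \left(\left(-250\right) \left(- \frac{1}{602}\right) + 254\right) - 396477 = \left(\frac{125}{301} + 254\right) - 396477 = \frac{76579}{301} - 396477 = - \frac{119262998}{301}$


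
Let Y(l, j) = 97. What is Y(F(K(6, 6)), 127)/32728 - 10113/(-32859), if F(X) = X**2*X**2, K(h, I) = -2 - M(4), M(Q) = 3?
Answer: 111388529/358469784 ≈ 0.31073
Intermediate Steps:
K(h, I) = -5 (K(h, I) = -2 - 1*3 = -2 - 3 = -5)
F(X) = X**4
Y(F(K(6, 6)), 127)/32728 - 10113/(-32859) = 97/32728 - 10113/(-32859) = 97*(1/32728) - 10113*(-1/32859) = 97/32728 + 3371/10953 = 111388529/358469784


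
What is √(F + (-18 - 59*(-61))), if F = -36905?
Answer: 2*I*√8331 ≈ 182.55*I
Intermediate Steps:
√(F + (-18 - 59*(-61))) = √(-36905 + (-18 - 59*(-61))) = √(-36905 + (-18 + 3599)) = √(-36905 + 3581) = √(-33324) = 2*I*√8331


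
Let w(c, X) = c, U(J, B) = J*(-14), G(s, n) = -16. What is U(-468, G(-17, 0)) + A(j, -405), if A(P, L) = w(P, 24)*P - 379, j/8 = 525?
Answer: 17646173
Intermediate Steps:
U(J, B) = -14*J
j = 4200 (j = 8*525 = 4200)
A(P, L) = -379 + P² (A(P, L) = P*P - 379 = P² - 379 = -379 + P²)
U(-468, G(-17, 0)) + A(j, -405) = -14*(-468) + (-379 + 4200²) = 6552 + (-379 + 17640000) = 6552 + 17639621 = 17646173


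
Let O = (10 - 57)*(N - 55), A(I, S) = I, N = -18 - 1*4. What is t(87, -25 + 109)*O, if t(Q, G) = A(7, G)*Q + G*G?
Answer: 27739635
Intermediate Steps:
N = -22 (N = -18 - 4 = -22)
t(Q, G) = G² + 7*Q (t(Q, G) = 7*Q + G*G = 7*Q + G² = G² + 7*Q)
O = 3619 (O = (10 - 57)*(-22 - 55) = -47*(-77) = 3619)
t(87, -25 + 109)*O = ((-25 + 109)² + 7*87)*3619 = (84² + 609)*3619 = (7056 + 609)*3619 = 7665*3619 = 27739635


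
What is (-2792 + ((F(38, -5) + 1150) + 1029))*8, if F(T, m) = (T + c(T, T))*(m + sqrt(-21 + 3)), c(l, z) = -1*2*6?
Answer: -5944 + 624*I*sqrt(2) ≈ -5944.0 + 882.47*I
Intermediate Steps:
c(l, z) = -12 (c(l, z) = -2*6 = -12)
F(T, m) = (-12 + T)*(m + 3*I*sqrt(2)) (F(T, m) = (T - 12)*(m + sqrt(-21 + 3)) = (-12 + T)*(m + sqrt(-18)) = (-12 + T)*(m + 3*I*sqrt(2)))
(-2792 + ((F(38, -5) + 1150) + 1029))*8 = (-2792 + (((-12*(-5) + 38*(-5) - 36*I*sqrt(2) + 3*I*38*sqrt(2)) + 1150) + 1029))*8 = (-2792 + (((60 - 190 - 36*I*sqrt(2) + 114*I*sqrt(2)) + 1150) + 1029))*8 = (-2792 + (((-130 + 78*I*sqrt(2)) + 1150) + 1029))*8 = (-2792 + ((1020 + 78*I*sqrt(2)) + 1029))*8 = (-2792 + (2049 + 78*I*sqrt(2)))*8 = (-743 + 78*I*sqrt(2))*8 = -5944 + 624*I*sqrt(2)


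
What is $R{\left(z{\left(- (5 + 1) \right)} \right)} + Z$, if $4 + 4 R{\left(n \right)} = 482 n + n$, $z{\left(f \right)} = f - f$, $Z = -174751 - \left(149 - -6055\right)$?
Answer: $-180956$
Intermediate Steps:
$Z = -180955$ ($Z = -174751 - \left(149 + 6055\right) = -174751 - 6204 = -180955$)
$z{\left(f \right)} = 0$
$R{\left(n \right)} = -1 + \frac{483 n}{4}$ ($R{\left(n \right)} = -1 + \frac{482 n + n}{4} = -1 + \frac{483 n}{4}$)
$R{\left(z{\left(- (5 + 1) \right)} \right)} + Z = \left(-1 + \frac{483}{4} \cdot 0\right) - 180955 = \left(-1 + 0\right) - 180955 = -1 - 180955 = -180956$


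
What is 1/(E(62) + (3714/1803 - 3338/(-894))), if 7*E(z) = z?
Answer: 1880529/27551299 ≈ 0.068256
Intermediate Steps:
E(z) = z/7
1/(E(62) + (3714/1803 - 3338/(-894))) = 1/((⅐)*62 + (3714/1803 - 3338/(-894))) = 1/(62/7 + (3714*(1/1803) - 3338*(-1/894))) = 1/(62/7 + (1238/601 + 1669/447)) = 1/(62/7 + 1556455/268647) = 1/(27551299/1880529) = 1880529/27551299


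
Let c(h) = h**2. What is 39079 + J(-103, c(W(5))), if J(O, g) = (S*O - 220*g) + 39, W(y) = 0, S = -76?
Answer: 46946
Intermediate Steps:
J(O, g) = 39 - 220*g - 76*O (J(O, g) = (-76*O - 220*g) + 39 = (-220*g - 76*O) + 39 = 39 - 220*g - 76*O)
39079 + J(-103, c(W(5))) = 39079 + (39 - 220*0**2 - 76*(-103)) = 39079 + (39 - 220*0 + 7828) = 39079 + (39 + 0 + 7828) = 39079 + 7867 = 46946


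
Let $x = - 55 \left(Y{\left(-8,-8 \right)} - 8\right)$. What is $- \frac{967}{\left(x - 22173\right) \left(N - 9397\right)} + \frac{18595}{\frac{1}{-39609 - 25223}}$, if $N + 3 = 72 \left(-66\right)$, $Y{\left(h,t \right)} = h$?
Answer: $- \frac{363278985466878407}{301338536} \approx -1.2056 \cdot 10^{9}$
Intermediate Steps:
$N = -4755$ ($N = -3 + 72 \left(-66\right) = -3 - 4752 = -4755$)
$x = 880$ ($x = - 55 \left(-8 - 8\right) = \left(-55\right) \left(-16\right) = 880$)
$- \frac{967}{\left(x - 22173\right) \left(N - 9397\right)} + \frac{18595}{\frac{1}{-39609 - 25223}} = - \frac{967}{\left(880 - 22173\right) \left(-4755 - 9397\right)} + \frac{18595}{\frac{1}{-39609 - 25223}} = - \frac{967}{\left(-21293\right) \left(-14152\right)} + \frac{18595}{\frac{1}{-64832}} = - \frac{967}{301338536} + \frac{18595}{- \frac{1}{64832}} = \left(-967\right) \frac{1}{301338536} + 18595 \left(-64832\right) = - \frac{967}{301338536} - 1205551040 = - \frac{363278985466878407}{301338536}$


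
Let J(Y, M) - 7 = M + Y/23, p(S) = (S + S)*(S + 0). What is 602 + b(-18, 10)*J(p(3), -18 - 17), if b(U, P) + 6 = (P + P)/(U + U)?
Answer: 161548/207 ≈ 780.42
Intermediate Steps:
p(S) = 2*S² (p(S) = (2*S)*S = 2*S²)
J(Y, M) = 7 + M + Y/23 (J(Y, M) = 7 + (M + Y/23) = 7 + M + Y/23)
b(U, P) = -6 + P/U (b(U, P) = -6 + (P + P)/(U + U) = -6 + (2*P)/((2*U)) = -6 + (2*P)*(1/(2*U)) = -6 + P/U)
602 + b(-18, 10)*J(p(3), -18 - 17) = 602 + (-6 + 10/(-18))*(7 + (-18 - 17) + (2*3²)/23) = 602 + (-6 + 10*(-1/18))*(7 - 35 + (2*9)/23) = 602 + (-6 - 5/9)*(7 - 35 + (1/23)*18) = 602 - 59*(7 - 35 + 18/23)/9 = 602 - 59/9*(-626/23) = 602 + 36934/207 = 161548/207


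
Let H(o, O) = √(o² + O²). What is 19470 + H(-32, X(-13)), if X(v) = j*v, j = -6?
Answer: 19470 + 2*√1777 ≈ 19554.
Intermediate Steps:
X(v) = -6*v
H(o, O) = √(O² + o²)
19470 + H(-32, X(-13)) = 19470 + √((-6*(-13))² + (-32)²) = 19470 + √(78² + 1024) = 19470 + √(6084 + 1024) = 19470 + √7108 = 19470 + 2*√1777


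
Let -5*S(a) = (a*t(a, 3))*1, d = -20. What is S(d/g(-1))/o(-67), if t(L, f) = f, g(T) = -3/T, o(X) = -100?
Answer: -1/25 ≈ -0.040000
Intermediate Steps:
S(a) = -3*a/5 (S(a) = -a*3/5 = -3*a/5)
S(d/g(-1))/o(-67) = -(-12)/((-3/(-1)))/(-100) = -(-12)/((-3*(-1)))*(-1/100) = -(-12)/3*(-1/100) = -3/5*(-20/3)*(-1/100) = 4*(-1/100) = -1/25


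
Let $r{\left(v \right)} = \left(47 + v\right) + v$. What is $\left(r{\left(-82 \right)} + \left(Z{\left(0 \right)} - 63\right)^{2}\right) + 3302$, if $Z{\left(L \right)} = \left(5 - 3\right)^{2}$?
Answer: $6666$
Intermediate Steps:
$Z{\left(L \right)} = 4$ ($Z{\left(L \right)} = 2^{2} = 4$)
$r{\left(v \right)} = 47 + 2 v$
$\left(r{\left(-82 \right)} + \left(Z{\left(0 \right)} - 63\right)^{2}\right) + 3302 = \left(\left(47 + 2 \left(-82\right)\right) + \left(4 - 63\right)^{2}\right) + 3302 = \left(\left(47 - 164\right) + \left(-59\right)^{2}\right) + 3302 = \left(-117 + 3481\right) + 3302 = 3364 + 3302 = 6666$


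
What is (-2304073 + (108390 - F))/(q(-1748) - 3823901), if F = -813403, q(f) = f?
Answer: 1382280/3825649 ≈ 0.36132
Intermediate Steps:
(-2304073 + (108390 - F))/(q(-1748) - 3823901) = (-2304073 + (108390 - 1*(-813403)))/(-1748 - 3823901) = (-2304073 + (108390 + 813403))/(-3825649) = (-2304073 + 921793)*(-1/3825649) = -1382280*(-1/3825649) = 1382280/3825649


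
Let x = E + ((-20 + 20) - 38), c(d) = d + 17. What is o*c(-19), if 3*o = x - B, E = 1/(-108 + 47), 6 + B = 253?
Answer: 34772/183 ≈ 190.01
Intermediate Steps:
c(d) = 17 + d
B = 247 (B = -6 + 253 = 247)
E = -1/61 (E = 1/(-61) = -1/61 ≈ -0.016393)
x = -2319/61 (x = -1/61 + ((-20 + 20) - 38) = -1/61 + (0 - 38) = -1/61 - 38 = -2319/61 ≈ -38.016)
o = -17386/183 (o = (-2319/61 - 1*247)/3 = (-2319/61 - 247)/3 = (⅓)*(-17386/61) = -17386/183 ≈ -95.005)
o*c(-19) = -17386*(17 - 19)/183 = -17386/183*(-2) = 34772/183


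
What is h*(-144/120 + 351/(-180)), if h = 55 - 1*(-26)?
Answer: -5103/20 ≈ -255.15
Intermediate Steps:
h = 81 (h = 55 + 26 = 81)
h*(-144/120 + 351/(-180)) = 81*(-144/120 + 351/(-180)) = 81*(-144*1/120 + 351*(-1/180)) = 81*(-6/5 - 39/20) = 81*(-63/20) = -5103/20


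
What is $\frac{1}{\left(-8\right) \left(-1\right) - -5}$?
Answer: $\frac{1}{13} \approx 0.076923$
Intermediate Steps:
$\frac{1}{\left(-8\right) \left(-1\right) - -5} = \frac{1}{8 + 5} = \frac{1}{13}$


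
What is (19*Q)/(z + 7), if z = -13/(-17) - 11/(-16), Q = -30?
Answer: -8160/121 ≈ -67.438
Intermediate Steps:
z = 395/272 (z = -13*(-1/17) - 11*(-1/16) = 13/17 + 11/16 = 395/272 ≈ 1.4522)
(19*Q)/(z + 7) = (19*(-30))/(395/272 + 7) = -570/2299/272 = -570*272/2299 = -8160/121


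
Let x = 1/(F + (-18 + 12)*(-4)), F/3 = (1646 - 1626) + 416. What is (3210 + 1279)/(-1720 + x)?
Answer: -5979348/2291039 ≈ -2.6099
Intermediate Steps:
F = 1308 (F = 3*((1646 - 1626) + 416) = 3*(20 + 416) = 3*436 = 1308)
x = 1/1332 (x = 1/(1308 + (-18 + 12)*(-4)) = 1/(1308 - 6*(-4)) = 1/(1308 + 24) = 1/1332 ≈ 0.00075075)
(3210 + 1279)/(-1720 + x) = (3210 + 1279)/(-1720 + 1/1332) = 4489/(-2291039/1332) = 4489*(-1332/2291039) = -5979348/2291039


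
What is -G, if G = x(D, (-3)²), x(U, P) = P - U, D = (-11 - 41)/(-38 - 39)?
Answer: -641/77 ≈ -8.3247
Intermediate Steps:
D = 52/77 (D = -52/(-77) = -52*(-1/77) = 52/77 ≈ 0.67532)
G = 641/77 (G = (-3)² - 1*52/77 = 9 - 52/77 = 641/77 ≈ 8.3247)
-G = -1*641/77 = -641/77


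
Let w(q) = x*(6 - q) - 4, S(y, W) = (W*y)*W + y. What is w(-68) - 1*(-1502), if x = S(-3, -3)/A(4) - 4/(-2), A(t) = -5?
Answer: 2090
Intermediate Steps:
S(y, W) = y + y*W**2 (S(y, W) = y*W**2 + y = y + y*W**2)
x = 8 (x = -3*(1 + (-3)**2)/(-5) - 4/(-2) = -3*(1 + 9)*(-1/5) - 4*(-1/2) = -3*10*(-1/5) + 2 = -30*(-1/5) + 2 = 6 + 2 = 8)
w(q) = 44 - 8*q (w(q) = 8*(6 - q) - 4 = (48 - 8*q) - 4 = 44 - 8*q)
w(-68) - 1*(-1502) = (44 - 8*(-68)) - 1*(-1502) = (44 + 544) + 1502 = 588 + 1502 = 2090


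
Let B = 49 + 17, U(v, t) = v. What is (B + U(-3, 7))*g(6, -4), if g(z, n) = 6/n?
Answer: -189/2 ≈ -94.500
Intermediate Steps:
B = 66
(B + U(-3, 7))*g(6, -4) = (66 - 3)*(6/(-4)) = 63*(6*(-¼)) = 63*(-3/2) = -189/2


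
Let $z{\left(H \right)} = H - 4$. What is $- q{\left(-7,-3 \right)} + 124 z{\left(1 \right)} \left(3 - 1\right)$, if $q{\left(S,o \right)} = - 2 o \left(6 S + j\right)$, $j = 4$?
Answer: $-516$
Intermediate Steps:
$z{\left(H \right)} = -4 + H$
$q{\left(S,o \right)} = - 2 o \left(4 + 6 S\right)$ ($q{\left(S,o \right)} = - 2 o \left(6 S + 4\right) = - 2 o \left(4 + 6 S\right)$)
$- q{\left(-7,-3 \right)} + 124 z{\left(1 \right)} \left(3 - 1\right) = - \left(-4\right) \left(-3\right) \left(2 + 3 \left(-7\right)\right) + 124 \left(-4 + 1\right) \left(3 - 1\right) = - \left(-4\right) \left(-3\right) \left(2 - 21\right) + 124 \left(\left(-3\right) 2\right) = - \left(-4\right) \left(-3\right) \left(-19\right) + 124 \left(-6\right) = \left(-1\right) \left(-228\right) - 744 = 228 - 744 = -516$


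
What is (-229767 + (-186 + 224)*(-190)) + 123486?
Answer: -113501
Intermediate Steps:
(-229767 + (-186 + 224)*(-190)) + 123486 = (-229767 + 38*(-190)) + 123486 = (-229767 - 7220) + 123486 = -236987 + 123486 = -113501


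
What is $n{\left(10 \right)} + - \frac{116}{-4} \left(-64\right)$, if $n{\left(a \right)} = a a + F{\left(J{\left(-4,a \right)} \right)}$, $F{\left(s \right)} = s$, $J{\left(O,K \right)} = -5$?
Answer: $-1761$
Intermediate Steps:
$n{\left(a \right)} = -5 + a^{2}$ ($n{\left(a \right)} = a a - 5 = a^{2} - 5 = -5 + a^{2}$)
$n{\left(10 \right)} + - \frac{116}{-4} \left(-64\right) = \left(-5 + 10^{2}\right) + - \frac{116}{-4} \left(-64\right) = \left(-5 + 100\right) + \left(-116\right) \left(- \frac{1}{4}\right) \left(-64\right) = 95 + 29 \left(-64\right) = 95 - 1856 = -1761$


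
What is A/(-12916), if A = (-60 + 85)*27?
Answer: -675/12916 ≈ -0.052261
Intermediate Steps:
A = 675 (A = 25*27 = 675)
A/(-12916) = 675/(-12916) = 675*(-1/12916) = -675/12916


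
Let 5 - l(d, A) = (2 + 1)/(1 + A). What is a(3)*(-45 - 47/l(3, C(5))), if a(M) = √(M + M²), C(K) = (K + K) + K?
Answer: -8434*√3/77 ≈ -189.72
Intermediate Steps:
C(K) = 3*K (C(K) = 2*K + K = 3*K)
l(d, A) = 5 - 3/(1 + A) (l(d, A) = 5 - (2 + 1)/(1 + A) = 5 - 3/(1 + A))
a(3)*(-45 - 47/l(3, C(5))) = √(3*(1 + 3))*(-45 - 47*(1 + 3*5)/(2 + 5*(3*5))) = √(3*4)*(-45 - 47*(1 + 15)/(2 + 5*15)) = √12*(-45 - 47*16/(2 + 75)) = (2*√3)*(-45 - 47/((1/16)*77)) = (2*√3)*(-45 - 47/77/16) = (2*√3)*(-45 - 47*16/77) = (2*√3)*(-45 - 752/77) = (2*√3)*(-4217/77) = -8434*√3/77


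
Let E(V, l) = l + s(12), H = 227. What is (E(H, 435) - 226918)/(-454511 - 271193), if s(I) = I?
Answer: 32353/103672 ≈ 0.31207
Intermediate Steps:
E(V, l) = 12 + l (E(V, l) = l + 12 = 12 + l)
(E(H, 435) - 226918)/(-454511 - 271193) = ((12 + 435) - 226918)/(-454511 - 271193) = (447 - 226918)/(-725704) = -226471*(-1/725704) = 32353/103672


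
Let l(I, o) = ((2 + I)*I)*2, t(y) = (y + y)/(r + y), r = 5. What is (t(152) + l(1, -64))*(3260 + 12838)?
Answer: 20058108/157 ≈ 1.2776e+5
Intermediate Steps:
t(y) = 2*y/(5 + y) (t(y) = (y + y)/(5 + y) = (2*y)/(5 + y) = 2*y/(5 + y))
l(I, o) = 2*I*(2 + I) (l(I, o) = (I*(2 + I))*2 = 2*I*(2 + I))
(t(152) + l(1, -64))*(3260 + 12838) = (2*152/(5 + 152) + 2*1*(2 + 1))*(3260 + 12838) = (2*152/157 + 2*1*3)*16098 = (2*152*(1/157) + 6)*16098 = (304/157 + 6)*16098 = (1246/157)*16098 = 20058108/157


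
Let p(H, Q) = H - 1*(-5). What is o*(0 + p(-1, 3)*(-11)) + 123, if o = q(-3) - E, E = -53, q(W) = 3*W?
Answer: -1813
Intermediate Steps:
o = 44 (o = 3*(-3) - 1*(-53) = -9 + 53 = 44)
p(H, Q) = 5 + H (p(H, Q) = H + 5 = 5 + H)
o*(0 + p(-1, 3)*(-11)) + 123 = 44*(0 + (5 - 1)*(-11)) + 123 = 44*(0 + 4*(-11)) + 123 = 44*(0 - 44) + 123 = 44*(-44) + 123 = -1936 + 123 = -1813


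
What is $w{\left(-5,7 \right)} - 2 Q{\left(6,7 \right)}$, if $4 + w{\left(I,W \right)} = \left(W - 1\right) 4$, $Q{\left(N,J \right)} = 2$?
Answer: $16$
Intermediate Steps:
$w{\left(I,W \right)} = -8 + 4 W$ ($w{\left(I,W \right)} = -4 + \left(W - 1\right) 4 = -4 + \left(-1 + W\right) 4 = -4 + \left(-4 + 4 W\right) = -8 + 4 W$)
$w{\left(-5,7 \right)} - 2 Q{\left(6,7 \right)} = \left(-8 + 4 \cdot 7\right) - 4 = \left(-8 + 28\right) - 4 = 20 - 4 = 16$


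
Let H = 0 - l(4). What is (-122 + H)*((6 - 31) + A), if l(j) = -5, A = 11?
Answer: 1638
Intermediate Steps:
H = 5 (H = 0 - 1*(-5) = 0 + 5 = 5)
(-122 + H)*((6 - 31) + A) = (-122 + 5)*((6 - 31) + 11) = -117*(-25 + 11) = -117*(-14) = 1638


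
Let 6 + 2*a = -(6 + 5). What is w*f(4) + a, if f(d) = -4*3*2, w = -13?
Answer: 607/2 ≈ 303.50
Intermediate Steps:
f(d) = -24 (f(d) = -12*2 = -24)
a = -17/2 (a = -3 + (-(6 + 5))/2 = -3 + (-1*11)/2 = -3 + (1/2)*(-11) = -3 - 11/2 = -17/2 ≈ -8.5000)
w*f(4) + a = -13*(-24) - 17/2 = 312 - 17/2 = 607/2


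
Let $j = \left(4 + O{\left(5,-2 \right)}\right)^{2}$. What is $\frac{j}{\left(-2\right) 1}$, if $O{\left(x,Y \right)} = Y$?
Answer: $-2$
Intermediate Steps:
$j = 4$ ($j = \left(4 - 2\right)^{2} = 2^{2} = 4$)
$\frac{j}{\left(-2\right) 1} = \frac{1}{\left(-2\right) 1} \cdot 4 = \frac{1}{-2} \cdot 4 = \left(- \frac{1}{2}\right) 4 = -2$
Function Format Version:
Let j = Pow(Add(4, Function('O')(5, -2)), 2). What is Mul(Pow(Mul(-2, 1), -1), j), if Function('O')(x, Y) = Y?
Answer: -2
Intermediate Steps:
j = 4 (j = Pow(Add(4, -2), 2) = Pow(2, 2) = 4)
Mul(Pow(Mul(-2, 1), -1), j) = Mul(Pow(Mul(-2, 1), -1), 4) = Mul(Pow(-2, -1), 4) = Mul(Rational(-1, 2), 4) = -2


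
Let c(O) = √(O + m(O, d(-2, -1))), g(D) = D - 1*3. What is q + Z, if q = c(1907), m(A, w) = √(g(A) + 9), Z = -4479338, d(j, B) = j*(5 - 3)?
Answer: -4479338 + √(1907 + √1913) ≈ -4.4793e+6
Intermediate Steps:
g(D) = -3 + D (g(D) = D - 3 = -3 + D)
d(j, B) = 2*j (d(j, B) = j*2 = 2*j)
m(A, w) = √(6 + A) (m(A, w) = √((-3 + A) + 9) = √(6 + A))
c(O) = √(O + √(6 + O))
q = √(1907 + √1913) (q = √(1907 + √(6 + 1907)) = √(1907 + √1913) ≈ 44.167)
q + Z = √(1907 + √1913) - 4479338 = -4479338 + √(1907 + √1913)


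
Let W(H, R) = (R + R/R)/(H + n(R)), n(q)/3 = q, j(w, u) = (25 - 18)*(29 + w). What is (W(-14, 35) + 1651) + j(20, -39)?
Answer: 181490/91 ≈ 1994.4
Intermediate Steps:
j(w, u) = 203 + 7*w (j(w, u) = 7*(29 + w) = 203 + 7*w)
n(q) = 3*q
W(H, R) = (1 + R)/(H + 3*R) (W(H, R) = (R + R/R)/(H + 3*R) = (R + 1)/(H + 3*R) = (1 + R)/(H + 3*R))
(W(-14, 35) + 1651) + j(20, -39) = ((1 + 35)/(-14 + 3*35) + 1651) + (203 + 7*20) = (36/(-14 + 105) + 1651) + (203 + 140) = (36/91 + 1651) + 343 = 150277/91 + 343 = 181490/91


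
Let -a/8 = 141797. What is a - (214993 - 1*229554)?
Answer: -1119815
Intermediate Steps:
a = -1134376 (a = -8*141797 = -1134376)
a - (214993 - 1*229554) = -1134376 - (214993 - 1*229554) = -1134376 - (214993 - 229554) = -1134376 - 1*(-14561) = -1134376 + 14561 = -1119815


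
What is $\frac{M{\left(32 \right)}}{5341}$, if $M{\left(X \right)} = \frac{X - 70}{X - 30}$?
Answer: $- \frac{19}{5341} \approx -0.0035574$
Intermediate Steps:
$M{\left(X \right)} = \frac{-70 + X}{-30 + X}$
$\frac{M{\left(32 \right)}}{5341} = \frac{\frac{1}{-30 + 32} \left(-70 + 32\right)}{5341} = \frac{1}{2} \left(-38\right) \frac{1}{5341} = \left(-19\right) \frac{1}{5341} = - \frac{19}{5341}$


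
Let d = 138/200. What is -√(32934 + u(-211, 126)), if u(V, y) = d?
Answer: -3*√365941/10 ≈ -181.48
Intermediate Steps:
d = 69/100 (d = 138*(1/200) = 69/100 ≈ 0.69000)
u(V, y) = 69/100
-√(32934 + u(-211, 126)) = -√(32934 + 69/100) = -√(3293469/100) = -3*√365941/10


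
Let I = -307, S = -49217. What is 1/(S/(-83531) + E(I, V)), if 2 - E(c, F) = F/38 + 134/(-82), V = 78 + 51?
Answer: 18591614/15405307 ≈ 1.2068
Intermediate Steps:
V = 129
E(c, F) = 149/41 - F/38 (E(c, F) = 2 - (F/38 + 134/(-82)) = 2 - (F*(1/38) + 134*(-1/82)) = 2 - (F/38 - 67/41) = 2 - (-67/41 + F/38) = 2 + (67/41 - F/38) = 149/41 - F/38)
1/(S/(-83531) + E(I, V)) = 1/(-49217/(-83531) + (149/41 - 1/38*129)) = 1/(-49217*(-1/83531) + (149/41 - 129/38)) = 1/(7031/11933 + 373/1558) = 1/(15405307/18591614) = 18591614/15405307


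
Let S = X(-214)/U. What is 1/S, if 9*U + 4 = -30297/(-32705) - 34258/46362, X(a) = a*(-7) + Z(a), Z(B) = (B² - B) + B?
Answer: -1445213804/161348481039915 ≈ -8.9571e-6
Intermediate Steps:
Z(B) = B²
X(a) = a² - 7*a (X(a) = a*(-7) + a² = -7*a + a² = a² - 7*a)
U = -2890427608/6823211445 (U = -4/9 + (-30297/(-32705) - 34258/46362)/9 = -4/9 + (-30297*(-1/32705) - 34258*1/46362)/9 = -4/9 + (30297/32705 - 17129/23181)/9 = -4/9 + (⅑)*(142110812/758134605) = -4/9 + 142110812/6823211445 = -2890427608/6823211445 ≈ -0.42362)
S = -161348481039915/1445213804 (S = (-214*(-7 - 214))/(-2890427608/6823211445) = -214*(-221)*(-6823211445/2890427608) = 47294*(-6823211445/2890427608) = -161348481039915/1445213804 ≈ -1.1164e+5)
1/S = 1/(-161348481039915/1445213804) = -1445213804/161348481039915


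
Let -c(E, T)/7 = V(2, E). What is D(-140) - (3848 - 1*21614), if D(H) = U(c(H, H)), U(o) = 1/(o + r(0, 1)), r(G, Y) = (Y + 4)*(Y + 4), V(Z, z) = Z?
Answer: 195427/11 ≈ 17766.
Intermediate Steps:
r(G, Y) = (4 + Y)² (r(G, Y) = (4 + Y)*(4 + Y) = (4 + Y)²)
c(E, T) = -14 (c(E, T) = -7*2 = -14)
U(o) = 1/(25 + o) (U(o) = 1/(o + (4 + 1)²) = 1/(o + 5²) = 1/(o + 25) = 1/(25 + o))
D(H) = 1/11 (D(H) = 1/(25 - 14) = 1/11)
D(-140) - (3848 - 1*21614) = 1/11 - (3848 - 1*21614) = 1/11 - (3848 - 21614) = 1/11 - 1*(-17766) = 1/11 + 17766 = 195427/11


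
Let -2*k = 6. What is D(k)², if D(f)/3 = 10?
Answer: 900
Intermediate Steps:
k = -3 (k = -½*6 = -3)
D(f) = 30 (D(f) = 3*10 = 30)
D(k)² = 30² = 900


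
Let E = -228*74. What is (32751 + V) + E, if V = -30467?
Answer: -14588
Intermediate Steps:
E = -16872
(32751 + V) + E = (32751 - 30467) - 16872 = 2284 - 16872 = -14588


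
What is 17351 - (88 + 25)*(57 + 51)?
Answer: 5147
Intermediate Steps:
17351 - (88 + 25)*(57 + 51) = 17351 - 113*108 = 17351 - 1*12204 = 17351 - 12204 = 5147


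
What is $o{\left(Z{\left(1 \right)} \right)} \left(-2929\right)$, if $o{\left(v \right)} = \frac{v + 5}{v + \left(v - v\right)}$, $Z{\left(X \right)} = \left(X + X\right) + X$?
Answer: $- \frac{23432}{3} \approx -7810.7$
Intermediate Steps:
$Z{\left(X \right)} = 3 X$ ($Z{\left(X \right)} = 2 X + X = 3 X$)
$o{\left(v \right)} = \frac{5 + v}{v}$ ($o{\left(v \right)} = \frac{5 + v}{v + 0} = \frac{5 + v}{v}$)
$o{\left(Z{\left(1 \right)} \right)} \left(-2929\right) = \frac{5 + 3 \cdot 1}{3 \cdot 1} \left(-2929\right) = \frac{5 + 3}{3} \left(-2929\right) = \frac{1}{3} \cdot 8 \left(-2929\right) = \frac{8}{3} \left(-2929\right) = - \frac{23432}{3}$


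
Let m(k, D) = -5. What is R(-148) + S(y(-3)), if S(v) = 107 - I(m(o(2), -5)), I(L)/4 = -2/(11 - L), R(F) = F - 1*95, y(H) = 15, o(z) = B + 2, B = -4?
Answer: -271/2 ≈ -135.50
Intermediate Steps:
o(z) = -2 (o(z) = -4 + 2 = -2)
R(F) = -95 + F (R(F) = F - 95 = -95 + F)
I(L) = -8/(11 - L) (I(L) = 4*(-2/(11 - L)) = -8/(11 - L))
S(v) = 215/2 (S(v) = 107 - 8/(-11 - 5) = 107 - 8/(-16) = 107 - 8*(-1)/16 = 107 - 1*(-½) = 107 + ½ = 215/2)
R(-148) + S(y(-3)) = (-95 - 148) + 215/2 = -243 + 215/2 = -271/2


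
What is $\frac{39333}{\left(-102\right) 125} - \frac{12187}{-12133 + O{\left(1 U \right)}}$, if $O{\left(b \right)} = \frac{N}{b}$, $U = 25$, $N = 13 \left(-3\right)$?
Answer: $- \frac{1341268327}{644648500} \approx -2.0806$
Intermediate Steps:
$N = -39$
$O{\left(b \right)} = - \frac{39}{b}$
$\frac{39333}{\left(-102\right) 125} - \frac{12187}{-12133 + O{\left(1 U \right)}} = \frac{39333}{\left(-102\right) 125} - \frac{12187}{-12133 - \frac{39}{1 \cdot 25}} = \frac{39333}{-12750} - \frac{12187}{-12133 - \frac{39}{25}} = 39333 \left(- \frac{1}{12750}\right) - \frac{12187}{-12133 - \frac{39}{25}} = - \frac{13111}{4250} - \frac{12187}{-12133 - \frac{39}{25}} = - \frac{13111}{4250} - \frac{12187}{- \frac{303364}{25}} = - \frac{13111}{4250} - - \frac{304675}{303364} = - \frac{13111}{4250} + \frac{304675}{303364} = - \frac{1341268327}{644648500}$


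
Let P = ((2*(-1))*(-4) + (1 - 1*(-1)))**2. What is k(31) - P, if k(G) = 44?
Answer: -56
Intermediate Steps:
P = 100 (P = (-2*(-4) + (1 + 1))**2 = (8 + 2)**2 = 10**2 = 100)
k(31) - P = 44 - 1*100 = 44 - 100 = -56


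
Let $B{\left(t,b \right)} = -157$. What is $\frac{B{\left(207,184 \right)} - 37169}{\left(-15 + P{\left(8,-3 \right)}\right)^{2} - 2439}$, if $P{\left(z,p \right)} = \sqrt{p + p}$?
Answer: $\frac{230177}{13705} - \frac{6221 i \sqrt{6}}{27410} \approx 16.795 - 0.55594 i$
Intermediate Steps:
$P{\left(z,p \right)} = \sqrt{2} \sqrt{p}$ ($P{\left(z,p \right)} = \sqrt{2 p} = \sqrt{2} \sqrt{p}$)
$\frac{B{\left(207,184 \right)} - 37169}{\left(-15 + P{\left(8,-3 \right)}\right)^{2} - 2439} = \frac{-157 - 37169}{\left(-15 + \sqrt{2} \sqrt{-3}\right)^{2} - 2439} = - \frac{37326}{\left(-15 + \sqrt{2} i \sqrt{3}\right)^{2} - 2439} = - \frac{37326}{\left(-15 + i \sqrt{6}\right)^{2} - 2439} = - \frac{37326}{-2439 + \left(-15 + i \sqrt{6}\right)^{2}}$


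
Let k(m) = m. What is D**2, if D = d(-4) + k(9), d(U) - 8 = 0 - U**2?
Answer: 1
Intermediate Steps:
d(U) = 8 - U**2 (d(U) = 8 + (0 - U**2) = 8 - U**2)
D = 1 (D = (8 - 1*(-4)**2) + 9 = (8 - 1*16) + 9 = (8 - 16) + 9 = -8 + 9 = 1)
D**2 = 1**2 = 1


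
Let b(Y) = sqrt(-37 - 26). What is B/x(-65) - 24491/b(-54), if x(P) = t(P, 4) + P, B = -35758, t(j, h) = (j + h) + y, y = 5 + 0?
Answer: 35758/121 + 24491*I*sqrt(7)/21 ≈ 295.52 + 3085.6*I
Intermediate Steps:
y = 5
t(j, h) = 5 + h + j (t(j, h) = (j + h) + 5 = (h + j) + 5 = 5 + h + j)
x(P) = 9 + 2*P (x(P) = (5 + 4 + P) + P = (9 + P) + P = 9 + 2*P)
b(Y) = 3*I*sqrt(7) (b(Y) = sqrt(-63) = 3*I*sqrt(7))
B/x(-65) - 24491/b(-54) = -35758/(9 + 2*(-65)) - 24491*(-I*sqrt(7)/21) = -35758/(9 - 130) - (-24491)*I*sqrt(7)/21 = -35758/(-121) + 24491*I*sqrt(7)/21 = -35758*(-1/121) + 24491*I*sqrt(7)/21 = 35758/121 + 24491*I*sqrt(7)/21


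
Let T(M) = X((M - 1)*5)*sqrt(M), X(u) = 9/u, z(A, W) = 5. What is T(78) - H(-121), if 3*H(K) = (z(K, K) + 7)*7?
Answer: -28 + 9*sqrt(78)/385 ≈ -27.794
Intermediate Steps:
T(M) = 9*sqrt(M)/(-5 + 5*M) (T(M) = (9/(((M - 1)*5)))*sqrt(M) = (9/(((-1 + M)*5)))*sqrt(M) = (9/(-5 + 5*M))*sqrt(M) = 9*sqrt(M)/(-5 + 5*M))
H(K) = 28 (H(K) = ((5 + 7)*7)/3 = (12*7)/3 = (1/3)*84 = 28)
T(78) - H(-121) = 9*sqrt(78)/(5*(-1 + 78)) - 1*28 = (9/5)*sqrt(78)/77 - 28 = (9/5)*sqrt(78)*(1/77) - 28 = 9*sqrt(78)/385 - 28 = -28 + 9*sqrt(78)/385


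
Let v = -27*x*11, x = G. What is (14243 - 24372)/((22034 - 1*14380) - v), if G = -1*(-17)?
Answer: -10129/12703 ≈ -0.79737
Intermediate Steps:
G = 17
x = 17
v = -5049 (v = -27*17*11 = -459*11 = -5049)
(14243 - 24372)/((22034 - 1*14380) - v) = (14243 - 24372)/((22034 - 1*14380) - 1*(-5049)) = -10129/((22034 - 14380) + 5049) = -10129/(7654 + 5049) = -10129/12703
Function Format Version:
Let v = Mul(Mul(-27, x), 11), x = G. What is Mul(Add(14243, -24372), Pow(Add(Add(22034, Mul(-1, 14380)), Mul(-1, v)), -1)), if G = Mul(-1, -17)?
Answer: Rational(-10129, 12703) ≈ -0.79737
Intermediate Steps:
G = 17
x = 17
v = -5049 (v = Mul(Mul(-27, 17), 11) = Mul(-459, 11) = -5049)
Mul(Add(14243, -24372), Pow(Add(Add(22034, Mul(-1, 14380)), Mul(-1, v)), -1)) = Mul(Add(14243, -24372), Pow(Add(Add(22034, Mul(-1, 14380)), Mul(-1, -5049)), -1)) = Mul(-10129, Pow(Add(Add(22034, -14380), 5049), -1)) = Mul(-10129, Pow(Add(7654, 5049), -1)) = Mul(-10129, Pow(12703, -1)) = Mul(-10129, Rational(1, 12703)) = Rational(-10129, 12703)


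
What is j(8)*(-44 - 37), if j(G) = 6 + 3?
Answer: -729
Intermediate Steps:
j(G) = 9
j(8)*(-44 - 37) = 9*(-44 - 37) = 9*(-81) = -729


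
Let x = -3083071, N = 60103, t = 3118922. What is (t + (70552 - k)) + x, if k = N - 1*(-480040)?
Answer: -433740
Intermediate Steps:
k = 540143 (k = 60103 - 1*(-480040) = 60103 + 480040 = 540143)
(t + (70552 - k)) + x = (3118922 + (70552 - 1*540143)) - 3083071 = (3118922 + (70552 - 540143)) - 3083071 = (3118922 - 469591) - 3083071 = 2649331 - 3083071 = -433740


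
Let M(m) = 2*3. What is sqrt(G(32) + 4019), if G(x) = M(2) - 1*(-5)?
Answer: sqrt(4030) ≈ 63.482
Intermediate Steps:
M(m) = 6
G(x) = 11 (G(x) = 6 - 1*(-5) = 6 + 5 = 11)
sqrt(G(32) + 4019) = sqrt(11 + 4019) = sqrt(4030)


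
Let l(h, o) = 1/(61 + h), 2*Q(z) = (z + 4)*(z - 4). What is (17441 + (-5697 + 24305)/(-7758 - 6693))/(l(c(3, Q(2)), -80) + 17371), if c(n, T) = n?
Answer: 16129362112/16065826995 ≈ 1.0040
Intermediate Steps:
Q(z) = (-4 + z)*(4 + z)/2 (Q(z) = ((z + 4)*(z - 4))/2 = ((4 + z)*(-4 + z))/2 = ((-4 + z)*(4 + z))/2 = (-4 + z)*(4 + z)/2)
(17441 + (-5697 + 24305)/(-7758 - 6693))/(l(c(3, Q(2)), -80) + 17371) = (17441 + (-5697 + 24305)/(-7758 - 6693))/(1/(61 + 3) + 17371) = (17441 + 18608/(-14451))/(1/64 + 17371) = (17441 + 18608*(-1/14451))/(1/64 + 17371) = (17441 - 18608/14451)/(1111745/64) = (252021283/14451)*(64/1111745) = 16129362112/16065826995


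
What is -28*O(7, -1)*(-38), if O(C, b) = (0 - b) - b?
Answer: 2128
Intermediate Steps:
O(C, b) = -2*b (O(C, b) = -b - b = -2*b)
-28*O(7, -1)*(-38) = -(-56)*(-1)*(-38) = -28*2*(-38) = -56*(-38) = 2128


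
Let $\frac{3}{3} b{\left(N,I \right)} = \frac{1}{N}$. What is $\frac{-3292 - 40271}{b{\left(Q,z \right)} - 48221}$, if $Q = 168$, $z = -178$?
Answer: $\frac{7318584}{8101127} \approx 0.9034$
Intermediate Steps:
$b{\left(N,I \right)} = \frac{1}{N}$
$\frac{-3292 - 40271}{b{\left(Q,z \right)} - 48221} = \frac{-3292 - 40271}{\frac{1}{168} - 48221} = - \frac{43563}{\frac{1}{168} - 48221} = - \frac{43563}{- \frac{8101127}{168}} = \left(-43563\right) \left(- \frac{168}{8101127}\right) = \frac{7318584}{8101127}$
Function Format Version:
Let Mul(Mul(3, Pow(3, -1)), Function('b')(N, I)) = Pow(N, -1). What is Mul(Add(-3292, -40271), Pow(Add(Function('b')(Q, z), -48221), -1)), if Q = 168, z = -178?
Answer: Rational(7318584, 8101127) ≈ 0.90340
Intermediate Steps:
Function('b')(N, I) = Pow(N, -1)
Mul(Add(-3292, -40271), Pow(Add(Function('b')(Q, z), -48221), -1)) = Mul(Add(-3292, -40271), Pow(Add(Pow(168, -1), -48221), -1)) = Mul(-43563, Pow(Add(Rational(1, 168), -48221), -1)) = Mul(-43563, Pow(Rational(-8101127, 168), -1)) = Mul(-43563, Rational(-168, 8101127)) = Rational(7318584, 8101127)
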